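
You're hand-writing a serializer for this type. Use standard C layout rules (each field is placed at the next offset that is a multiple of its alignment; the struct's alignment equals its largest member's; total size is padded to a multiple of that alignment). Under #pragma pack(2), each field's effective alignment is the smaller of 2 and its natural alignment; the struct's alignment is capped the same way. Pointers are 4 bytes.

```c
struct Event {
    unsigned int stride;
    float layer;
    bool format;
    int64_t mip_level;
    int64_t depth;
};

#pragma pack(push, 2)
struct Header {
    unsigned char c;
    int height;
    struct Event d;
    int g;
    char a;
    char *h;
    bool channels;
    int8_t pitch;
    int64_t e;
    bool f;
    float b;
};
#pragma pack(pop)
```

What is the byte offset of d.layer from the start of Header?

10

Event: @0: stride [4B, align 4] → 4; @4: layer [4B, align 4] → 8; @8: format [1B, align 1] → 9; +7 pad (align 8); @16: mip_level [8B, align 8] → 24; @24: depth [8B, align 8] → 32; size 32, align 8
@0: c [1B, align 1] → 1
+1 pad (align 2)
@2: height [4B, align 2] → 6
@6: d [32B, align 2] → 38
within Event: layer at 4
6 + 4 = 10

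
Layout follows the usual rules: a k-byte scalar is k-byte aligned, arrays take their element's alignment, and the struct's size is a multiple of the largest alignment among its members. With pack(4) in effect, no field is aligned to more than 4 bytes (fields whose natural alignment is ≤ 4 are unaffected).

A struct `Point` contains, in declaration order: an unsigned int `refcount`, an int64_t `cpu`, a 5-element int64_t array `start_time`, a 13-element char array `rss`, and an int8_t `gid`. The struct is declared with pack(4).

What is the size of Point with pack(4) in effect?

68

0..4  refcount  (4B, 4-aligned)
4..12  cpu  (8B, 4-aligned)
12..52  start_time  (40B, 4-aligned)
52..65  rss  (13B, 1-aligned)
65..66  gid  (1B, 1-aligned)
66..68  -- tail padding (2B)
sizeof = 68, alignof = 4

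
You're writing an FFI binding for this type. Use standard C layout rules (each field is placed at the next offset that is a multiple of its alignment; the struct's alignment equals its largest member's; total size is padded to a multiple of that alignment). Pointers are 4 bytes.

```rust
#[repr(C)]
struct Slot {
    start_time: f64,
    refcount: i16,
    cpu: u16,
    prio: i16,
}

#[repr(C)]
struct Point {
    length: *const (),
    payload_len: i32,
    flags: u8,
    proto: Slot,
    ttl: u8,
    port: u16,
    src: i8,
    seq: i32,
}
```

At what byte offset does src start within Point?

36

Slot: 0..8  start_time  (8B, 8-aligned); 8..10  refcount  (2B, 2-aligned); 10..12  cpu  (2B, 2-aligned); 12..14  prio  (2B, 2-aligned); 14..16  -- tail padding (2B); sizeof = 16, alignof = 8
0..4  length  (4B, 4-aligned)
4..8  payload_len  (4B, 4-aligned)
8..9  flags  (1B, 1-aligned)
9..16  -- padding (7B)
16..32  proto  (16B, 8-aligned)
32..33  ttl  (1B, 1-aligned)
33..34  -- padding (1B)
34..36  port  (2B, 2-aligned)
36..37  src  (1B, 1-aligned)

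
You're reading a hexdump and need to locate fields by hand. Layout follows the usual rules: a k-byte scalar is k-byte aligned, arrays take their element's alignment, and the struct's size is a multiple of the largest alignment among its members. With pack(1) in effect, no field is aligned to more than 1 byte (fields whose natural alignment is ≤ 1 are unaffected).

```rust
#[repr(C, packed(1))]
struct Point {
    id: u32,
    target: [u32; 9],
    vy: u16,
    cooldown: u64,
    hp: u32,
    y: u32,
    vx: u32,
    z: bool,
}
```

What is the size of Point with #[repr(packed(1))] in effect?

id at 0 (size 4, align 1) → ends 4
target at 4 (size 36, align 1) → ends 40
vy at 40 (size 2, align 1) → ends 42
cooldown at 42 (size 8, align 1) → ends 50
hp at 50 (size 4, align 1) → ends 54
y at 54 (size 4, align 1) → ends 58
vx at 58 (size 4, align 1) → ends 62
z at 62 (size 1, align 1) → ends 63
total 63 bytes, alignment 1

63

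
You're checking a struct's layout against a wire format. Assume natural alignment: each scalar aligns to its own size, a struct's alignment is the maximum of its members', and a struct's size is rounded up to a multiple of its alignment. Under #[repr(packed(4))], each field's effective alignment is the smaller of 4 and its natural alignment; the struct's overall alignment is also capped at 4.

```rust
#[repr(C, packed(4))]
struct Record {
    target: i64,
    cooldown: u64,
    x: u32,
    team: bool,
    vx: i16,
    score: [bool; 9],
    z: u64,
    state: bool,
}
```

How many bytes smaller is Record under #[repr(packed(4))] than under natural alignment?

natural layout:
  0..8  target  (8B, 8-aligned)
  8..16  cooldown  (8B, 8-aligned)
  16..20  x  (4B, 4-aligned)
  20..21  team  (1B, 1-aligned)
  21..22  -- padding (1B)
  22..24  vx  (2B, 2-aligned)
  24..33  score  (9B, 1-aligned)
  33..40  -- padding (7B)
  40..48  z  (8B, 8-aligned)
  48..49  state  (1B, 1-aligned)
  49..56  -- tail padding (7B)
  sizeof = 56, alignof = 8
packed(4) layout:
  0..8  target  (8B, 4-aligned)
  8..16  cooldown  (8B, 4-aligned)
  16..20  x  (4B, 4-aligned)
  20..21  team  (1B, 1-aligned)
  21..22  -- padding (1B)
  22..24  vx  (2B, 2-aligned)
  24..33  score  (9B, 1-aligned)
  33..36  -- padding (3B)
  36..44  z  (8B, 4-aligned)
  44..45  state  (1B, 1-aligned)
  45..48  -- tail padding (3B)
  sizeof = 48, alignof = 4
56 − 48 = 8

8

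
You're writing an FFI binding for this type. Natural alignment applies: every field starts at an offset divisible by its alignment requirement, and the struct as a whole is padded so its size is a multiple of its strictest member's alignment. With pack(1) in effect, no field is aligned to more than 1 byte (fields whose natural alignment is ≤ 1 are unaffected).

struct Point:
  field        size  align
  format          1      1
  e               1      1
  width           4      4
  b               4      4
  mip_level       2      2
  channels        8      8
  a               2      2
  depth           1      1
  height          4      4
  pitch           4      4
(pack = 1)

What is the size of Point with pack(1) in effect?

31

format at 0 (size 1, align 1) → ends 1
e at 1 (size 1, align 1) → ends 2
width at 2 (size 4, align 1) → ends 6
b at 6 (size 4, align 1) → ends 10
mip_level at 10 (size 2, align 1) → ends 12
channels at 12 (size 8, align 1) → ends 20
a at 20 (size 2, align 1) → ends 22
depth at 22 (size 1, align 1) → ends 23
height at 23 (size 4, align 1) → ends 27
pitch at 27 (size 4, align 1) → ends 31
total 31 bytes, alignment 1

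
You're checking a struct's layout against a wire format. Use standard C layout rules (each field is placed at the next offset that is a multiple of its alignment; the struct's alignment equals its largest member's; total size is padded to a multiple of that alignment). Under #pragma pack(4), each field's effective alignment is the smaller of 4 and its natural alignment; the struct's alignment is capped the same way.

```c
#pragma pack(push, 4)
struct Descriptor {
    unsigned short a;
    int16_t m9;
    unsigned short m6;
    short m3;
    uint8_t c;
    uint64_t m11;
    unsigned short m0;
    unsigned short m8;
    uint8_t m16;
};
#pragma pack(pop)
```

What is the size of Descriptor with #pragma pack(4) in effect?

@0: a [2B, align 2] → 2
@2: m9 [2B, align 2] → 4
@4: m6 [2B, align 2] → 6
@6: m3 [2B, align 2] → 8
@8: c [1B, align 1] → 9
+3 pad (align 4)
@12: m11 [8B, align 4] → 20
@20: m0 [2B, align 2] → 22
@22: m8 [2B, align 2] → 24
@24: m16 [1B, align 1] → 25
+3 tail pad (align 4)
size 28, align 4

28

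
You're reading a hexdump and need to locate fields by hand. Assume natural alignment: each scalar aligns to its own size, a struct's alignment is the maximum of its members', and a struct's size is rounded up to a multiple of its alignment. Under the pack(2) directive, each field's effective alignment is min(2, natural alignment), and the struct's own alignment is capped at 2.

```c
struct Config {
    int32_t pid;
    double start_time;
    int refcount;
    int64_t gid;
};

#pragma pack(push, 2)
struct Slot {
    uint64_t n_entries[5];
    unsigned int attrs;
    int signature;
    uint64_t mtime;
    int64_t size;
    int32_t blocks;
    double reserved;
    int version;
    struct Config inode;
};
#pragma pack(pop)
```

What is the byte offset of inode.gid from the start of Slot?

104

Config: 0..4  pid  (4B, 4-aligned); 4..8  -- padding (4B); 8..16  start_time  (8B, 8-aligned); 16..20  refcount  (4B, 4-aligned); 20..24  -- padding (4B); 24..32  gid  (8B, 8-aligned); sizeof = 32, alignof = 8
0..40  n_entries  (40B, 2-aligned)
40..44  attrs  (4B, 2-aligned)
44..48  signature  (4B, 2-aligned)
48..56  mtime  (8B, 2-aligned)
56..64  size  (8B, 2-aligned)
64..68  blocks  (4B, 2-aligned)
68..76  reserved  (8B, 2-aligned)
76..80  version  (4B, 2-aligned)
80..112  inode  (32B, 2-aligned)
within Config: gid at 24
80 + 24 = 104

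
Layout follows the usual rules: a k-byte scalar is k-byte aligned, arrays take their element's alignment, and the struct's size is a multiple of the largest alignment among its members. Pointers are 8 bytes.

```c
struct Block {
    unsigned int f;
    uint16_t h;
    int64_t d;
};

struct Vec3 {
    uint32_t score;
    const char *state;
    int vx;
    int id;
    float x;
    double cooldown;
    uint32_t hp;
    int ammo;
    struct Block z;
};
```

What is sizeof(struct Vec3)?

64 bytes

Block: @0: f [4B, align 4] → 4; @4: h [2B, align 2] → 6; +2 pad (align 8); @8: d [8B, align 8] → 16; size 16, align 8
@0: score [4B, align 4] → 4
+4 pad (align 8)
@8: state [8B, align 8] → 16
@16: vx [4B, align 4] → 20
@20: id [4B, align 4] → 24
@24: x [4B, align 4] → 28
+4 pad (align 8)
@32: cooldown [8B, align 8] → 40
@40: hp [4B, align 4] → 44
@44: ammo [4B, align 4] → 48
@48: z [16B, align 8] → 64
size 64, align 8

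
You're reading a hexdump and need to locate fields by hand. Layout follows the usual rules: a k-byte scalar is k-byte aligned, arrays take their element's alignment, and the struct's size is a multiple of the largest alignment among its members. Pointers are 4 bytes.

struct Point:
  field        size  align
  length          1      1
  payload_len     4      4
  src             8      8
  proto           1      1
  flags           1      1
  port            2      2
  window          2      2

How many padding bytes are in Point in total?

5

0..1  length  (1B, 1-aligned)
1..4  -- padding (3B)
4..8  payload_len  (4B, 4-aligned)
8..16  src  (8B, 8-aligned)
16..17  proto  (1B, 1-aligned)
17..18  flags  (1B, 1-aligned)
18..20  port  (2B, 2-aligned)
20..22  window  (2B, 2-aligned)
22..24  -- tail padding (2B)
sizeof = 24, alignof = 8
data bytes 19, size 24 → padding 5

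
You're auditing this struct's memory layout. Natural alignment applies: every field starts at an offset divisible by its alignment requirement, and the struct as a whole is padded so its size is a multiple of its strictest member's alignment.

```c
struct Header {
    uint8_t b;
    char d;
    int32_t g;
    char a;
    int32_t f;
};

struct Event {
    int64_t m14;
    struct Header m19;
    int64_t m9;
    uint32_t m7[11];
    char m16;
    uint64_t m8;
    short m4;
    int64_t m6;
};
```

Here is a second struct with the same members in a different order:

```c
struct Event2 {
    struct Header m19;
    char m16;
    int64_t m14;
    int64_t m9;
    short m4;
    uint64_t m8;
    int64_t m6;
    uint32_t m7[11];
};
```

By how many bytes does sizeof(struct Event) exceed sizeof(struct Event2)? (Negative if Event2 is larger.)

-8

Header: 0..1  b  (1B, 1-aligned); 1..2  d  (1B, 1-aligned); 2..4  -- padding (2B); 4..8  g  (4B, 4-aligned); 8..9  a  (1B, 1-aligned); 9..12  -- padding (3B); 12..16  f  (4B, 4-aligned); sizeof = 16, alignof = 4
0..8  m14  (8B, 8-aligned)
8..24  m19  (16B, 4-aligned)
24..32  m9  (8B, 8-aligned)
32..76  m7  (44B, 4-aligned)
76..77  m16  (1B, 1-aligned)
77..80  -- padding (3B)
80..88  m8  (8B, 8-aligned)
88..90  m4  (2B, 2-aligned)
90..96  -- padding (6B)
96..104  m6  (8B, 8-aligned)
sizeof = 104, alignof = 8
— Event2 —
0..16  m19  (16B, 4-aligned)
16..17  m16  (1B, 1-aligned)
17..24  -- padding (7B)
24..32  m14  (8B, 8-aligned)
32..40  m9  (8B, 8-aligned)
40..42  m4  (2B, 2-aligned)
42..48  -- padding (6B)
48..56  m8  (8B, 8-aligned)
56..64  m6  (8B, 8-aligned)
64..108  m7  (44B, 4-aligned)
108..112  -- tail padding (4B)
sizeof = 112, alignof = 8
104 − 112 = -8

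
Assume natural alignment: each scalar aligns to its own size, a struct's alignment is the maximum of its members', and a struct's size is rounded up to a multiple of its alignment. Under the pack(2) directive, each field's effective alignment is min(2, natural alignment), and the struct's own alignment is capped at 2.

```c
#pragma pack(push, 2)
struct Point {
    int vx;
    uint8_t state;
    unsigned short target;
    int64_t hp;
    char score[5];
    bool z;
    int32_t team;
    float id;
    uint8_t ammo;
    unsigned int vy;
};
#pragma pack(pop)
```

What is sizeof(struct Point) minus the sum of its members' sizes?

0..4  vx  (4B, 2-aligned)
4..5  state  (1B, 1-aligned)
5..6  -- padding (1B)
6..8  target  (2B, 2-aligned)
8..16  hp  (8B, 2-aligned)
16..21  score  (5B, 1-aligned)
21..22  z  (1B, 1-aligned)
22..26  team  (4B, 2-aligned)
26..30  id  (4B, 2-aligned)
30..31  ammo  (1B, 1-aligned)
31..32  -- padding (1B)
32..36  vy  (4B, 2-aligned)
sizeof = 36, alignof = 2
data bytes 34, size 36 → padding 2

2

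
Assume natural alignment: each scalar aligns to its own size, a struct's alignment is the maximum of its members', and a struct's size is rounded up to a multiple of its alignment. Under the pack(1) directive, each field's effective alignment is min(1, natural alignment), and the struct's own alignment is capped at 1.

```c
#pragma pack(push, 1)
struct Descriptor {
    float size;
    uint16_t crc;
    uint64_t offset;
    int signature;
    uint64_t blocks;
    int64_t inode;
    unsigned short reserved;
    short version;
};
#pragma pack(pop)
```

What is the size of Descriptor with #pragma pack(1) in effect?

38

size at 0 (size 4, align 1) → ends 4
crc at 4 (size 2, align 1) → ends 6
offset at 6 (size 8, align 1) → ends 14
signature at 14 (size 4, align 1) → ends 18
blocks at 18 (size 8, align 1) → ends 26
inode at 26 (size 8, align 1) → ends 34
reserved at 34 (size 2, align 1) → ends 36
version at 36 (size 2, align 1) → ends 38
total 38 bytes, alignment 1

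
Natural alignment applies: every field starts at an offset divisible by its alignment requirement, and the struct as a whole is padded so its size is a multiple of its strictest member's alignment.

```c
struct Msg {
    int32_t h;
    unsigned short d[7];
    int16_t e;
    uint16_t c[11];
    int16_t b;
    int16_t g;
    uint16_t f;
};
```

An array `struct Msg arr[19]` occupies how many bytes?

0..4  h  (4B, 4-aligned)
4..18  d  (14B, 2-aligned)
18..20  e  (2B, 2-aligned)
20..42  c  (22B, 2-aligned)
42..44  b  (2B, 2-aligned)
44..46  g  (2B, 2-aligned)
46..48  f  (2B, 2-aligned)
sizeof = 48, alignof = 4
array of 19: 19 × 48 = 912

912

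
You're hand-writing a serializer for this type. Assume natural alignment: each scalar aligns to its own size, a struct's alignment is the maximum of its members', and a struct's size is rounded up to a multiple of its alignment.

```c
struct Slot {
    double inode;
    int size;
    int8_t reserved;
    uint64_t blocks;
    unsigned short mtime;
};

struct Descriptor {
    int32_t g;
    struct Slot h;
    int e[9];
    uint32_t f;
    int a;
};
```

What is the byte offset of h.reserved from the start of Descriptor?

Slot: 0..8  inode  (8B, 8-aligned); 8..12  size  (4B, 4-aligned); 12..13  reserved  (1B, 1-aligned); 13..16  -- padding (3B); 16..24  blocks  (8B, 8-aligned); 24..26  mtime  (2B, 2-aligned); 26..32  -- tail padding (6B); sizeof = 32, alignof = 8
0..4  g  (4B, 4-aligned)
4..8  -- padding (4B)
8..40  h  (32B, 8-aligned)
within Slot: reserved at 12
8 + 12 = 20

20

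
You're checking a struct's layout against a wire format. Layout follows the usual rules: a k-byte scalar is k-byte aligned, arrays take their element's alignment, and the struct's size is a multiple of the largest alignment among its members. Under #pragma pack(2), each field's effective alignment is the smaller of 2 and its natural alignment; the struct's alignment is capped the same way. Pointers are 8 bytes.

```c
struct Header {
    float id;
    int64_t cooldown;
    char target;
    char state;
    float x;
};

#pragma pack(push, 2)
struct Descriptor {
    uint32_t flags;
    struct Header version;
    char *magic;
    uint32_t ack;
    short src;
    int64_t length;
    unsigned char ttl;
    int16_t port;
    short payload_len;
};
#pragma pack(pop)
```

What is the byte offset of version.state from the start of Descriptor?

21

Header: @0: id [4B, align 4] → 4; +4 pad (align 8); @8: cooldown [8B, align 8] → 16; @16: target [1B, align 1] → 17; @17: state [1B, align 1] → 18; +2 pad (align 4); @20: x [4B, align 4] → 24; size 24, align 8
@0: flags [4B, align 2] → 4
@4: version [24B, align 2] → 28
within Header: state at 17
4 + 17 = 21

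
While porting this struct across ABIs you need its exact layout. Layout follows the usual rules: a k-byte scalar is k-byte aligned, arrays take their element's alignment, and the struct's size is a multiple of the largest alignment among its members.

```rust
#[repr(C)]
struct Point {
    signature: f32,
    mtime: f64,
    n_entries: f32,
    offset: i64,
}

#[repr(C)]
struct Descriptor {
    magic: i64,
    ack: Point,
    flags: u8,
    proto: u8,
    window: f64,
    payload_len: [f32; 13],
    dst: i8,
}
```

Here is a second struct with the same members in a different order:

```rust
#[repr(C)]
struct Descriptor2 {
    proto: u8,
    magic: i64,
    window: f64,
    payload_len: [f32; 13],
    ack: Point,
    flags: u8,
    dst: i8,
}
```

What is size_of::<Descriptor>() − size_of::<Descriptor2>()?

-8

Point: signature at 0 (size 4, align 4) → ends 4; pad 4 to align 8 for mtime; mtime at 8 (size 8, align 8) → ends 16; n_entries at 16 (size 4, align 4) → ends 20; pad 4 to align 8 for offset; offset at 24 (size 8, align 8) → ends 32; total 32 bytes, alignment 8
magic at 0 (size 8, align 8) → ends 8
ack at 8 (size 32, align 8) → ends 40
flags at 40 (size 1, align 1) → ends 41
proto at 41 (size 1, align 1) → ends 42
pad 6 to align 8 for window
window at 48 (size 8, align 8) → ends 56
payload_len at 56 (size 52, align 4) → ends 108
dst at 108 (size 1, align 1) → ends 109
tail pad 3 to reach multiple of 8
total 112 bytes, alignment 8
— Descriptor2 —
proto at 0 (size 1, align 1) → ends 1
pad 7 to align 8 for magic
magic at 8 (size 8, align 8) → ends 16
window at 16 (size 8, align 8) → ends 24
payload_len at 24 (size 52, align 4) → ends 76
pad 4 to align 8 for ack
ack at 80 (size 32, align 8) → ends 112
flags at 112 (size 1, align 1) → ends 113
dst at 113 (size 1, align 1) → ends 114
tail pad 6 to reach multiple of 8
total 120 bytes, alignment 8
112 − 120 = -8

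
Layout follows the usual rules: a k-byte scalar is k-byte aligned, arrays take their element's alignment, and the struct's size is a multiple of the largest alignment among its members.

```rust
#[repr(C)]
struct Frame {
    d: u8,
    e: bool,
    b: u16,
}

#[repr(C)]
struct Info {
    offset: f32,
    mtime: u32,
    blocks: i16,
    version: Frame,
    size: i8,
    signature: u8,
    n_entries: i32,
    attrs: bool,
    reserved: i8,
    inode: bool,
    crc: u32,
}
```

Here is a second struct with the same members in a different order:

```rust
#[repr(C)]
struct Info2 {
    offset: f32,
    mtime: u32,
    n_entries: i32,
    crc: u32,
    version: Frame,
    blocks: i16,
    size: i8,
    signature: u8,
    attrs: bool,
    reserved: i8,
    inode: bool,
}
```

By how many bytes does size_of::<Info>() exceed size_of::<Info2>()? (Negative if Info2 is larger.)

0

Frame: @0: d [1B, align 1] → 1; @1: e [1B, align 1] → 2; @2: b [2B, align 2] → 4; size 4, align 2
@0: offset [4B, align 4] → 4
@4: mtime [4B, align 4] → 8
@8: blocks [2B, align 2] → 10
@10: version [4B, align 2] → 14
@14: size [1B, align 1] → 15
@15: signature [1B, align 1] → 16
@16: n_entries [4B, align 4] → 20
@20: attrs [1B, align 1] → 21
@21: reserved [1B, align 1] → 22
@22: inode [1B, align 1] → 23
+1 pad (align 4)
@24: crc [4B, align 4] → 28
size 28, align 4
— Info2 —
@0: offset [4B, align 4] → 4
@4: mtime [4B, align 4] → 8
@8: n_entries [4B, align 4] → 12
@12: crc [4B, align 4] → 16
@16: version [4B, align 2] → 20
@20: blocks [2B, align 2] → 22
@22: size [1B, align 1] → 23
@23: signature [1B, align 1] → 24
@24: attrs [1B, align 1] → 25
@25: reserved [1B, align 1] → 26
@26: inode [1B, align 1] → 27
+1 tail pad (align 4)
size 28, align 4
28 − 28 = 0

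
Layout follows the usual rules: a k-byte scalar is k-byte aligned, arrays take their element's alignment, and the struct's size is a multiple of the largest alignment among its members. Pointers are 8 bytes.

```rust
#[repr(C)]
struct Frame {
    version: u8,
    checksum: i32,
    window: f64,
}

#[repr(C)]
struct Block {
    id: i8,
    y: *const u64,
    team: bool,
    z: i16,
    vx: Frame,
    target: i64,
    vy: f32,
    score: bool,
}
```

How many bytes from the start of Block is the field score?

52

Frame: 0..1  version  (1B, 1-aligned); 1..4  -- padding (3B); 4..8  checksum  (4B, 4-aligned); 8..16  window  (8B, 8-aligned); sizeof = 16, alignof = 8
0..1  id  (1B, 1-aligned)
1..8  -- padding (7B)
8..16  y  (8B, 8-aligned)
16..17  team  (1B, 1-aligned)
17..18  -- padding (1B)
18..20  z  (2B, 2-aligned)
20..24  -- padding (4B)
24..40  vx  (16B, 8-aligned)
40..48  target  (8B, 8-aligned)
48..52  vy  (4B, 4-aligned)
52..53  score  (1B, 1-aligned)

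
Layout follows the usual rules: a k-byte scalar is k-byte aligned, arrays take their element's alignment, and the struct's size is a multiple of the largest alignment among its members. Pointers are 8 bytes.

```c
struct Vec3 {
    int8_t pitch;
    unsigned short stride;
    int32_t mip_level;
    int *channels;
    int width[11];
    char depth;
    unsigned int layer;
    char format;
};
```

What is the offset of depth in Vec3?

pitch at 0 (size 1, align 1) → ends 1
pad 1 to align 2 for stride
stride at 2 (size 2, align 2) → ends 4
mip_level at 4 (size 4, align 4) → ends 8
channels at 8 (size 8, align 8) → ends 16
width at 16 (size 44, align 4) → ends 60
depth at 60 (size 1, align 1) → ends 61

60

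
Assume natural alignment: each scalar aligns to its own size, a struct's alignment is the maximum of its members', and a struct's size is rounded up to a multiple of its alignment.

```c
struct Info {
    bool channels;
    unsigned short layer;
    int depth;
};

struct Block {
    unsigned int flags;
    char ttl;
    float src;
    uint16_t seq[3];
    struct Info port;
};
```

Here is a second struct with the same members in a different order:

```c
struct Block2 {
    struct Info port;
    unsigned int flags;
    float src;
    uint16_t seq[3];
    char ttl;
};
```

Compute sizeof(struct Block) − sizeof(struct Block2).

Info: channels at 0 (size 1, align 1) → ends 1; pad 1 to align 2 for layer; layer at 2 (size 2, align 2) → ends 4; depth at 4 (size 4, align 4) → ends 8; total 8 bytes, alignment 4
flags at 0 (size 4, align 4) → ends 4
ttl at 4 (size 1, align 1) → ends 5
pad 3 to align 4 for src
src at 8 (size 4, align 4) → ends 12
seq at 12 (size 6, align 2) → ends 18
pad 2 to align 4 for port
port at 20 (size 8, align 4) → ends 28
total 28 bytes, alignment 4
— Block2 —
port at 0 (size 8, align 4) → ends 8
flags at 8 (size 4, align 4) → ends 12
src at 12 (size 4, align 4) → ends 16
seq at 16 (size 6, align 2) → ends 22
ttl at 22 (size 1, align 1) → ends 23
tail pad 1 to reach multiple of 4
total 24 bytes, alignment 4
28 − 24 = 4

4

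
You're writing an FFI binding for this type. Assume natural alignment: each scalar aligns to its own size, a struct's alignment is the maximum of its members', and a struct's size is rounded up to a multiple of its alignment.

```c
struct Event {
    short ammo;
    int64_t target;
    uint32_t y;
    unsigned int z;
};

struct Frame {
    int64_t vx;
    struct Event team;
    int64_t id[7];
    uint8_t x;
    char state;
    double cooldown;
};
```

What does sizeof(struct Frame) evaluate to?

Event: 0..2  ammo  (2B, 2-aligned); 2..8  -- padding (6B); 8..16  target  (8B, 8-aligned); 16..20  y  (4B, 4-aligned); 20..24  z  (4B, 4-aligned); sizeof = 24, alignof = 8
0..8  vx  (8B, 8-aligned)
8..32  team  (24B, 8-aligned)
32..88  id  (56B, 8-aligned)
88..89  x  (1B, 1-aligned)
89..90  state  (1B, 1-aligned)
90..96  -- padding (6B)
96..104  cooldown  (8B, 8-aligned)
sizeof = 104, alignof = 8

104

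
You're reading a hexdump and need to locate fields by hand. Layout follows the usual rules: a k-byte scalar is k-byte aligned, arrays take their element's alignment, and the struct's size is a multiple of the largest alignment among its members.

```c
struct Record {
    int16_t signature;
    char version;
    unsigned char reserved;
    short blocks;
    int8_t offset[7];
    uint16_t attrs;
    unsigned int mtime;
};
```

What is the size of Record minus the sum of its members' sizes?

@0: signature [2B, align 2] → 2
@2: version [1B, align 1] → 3
@3: reserved [1B, align 1] → 4
@4: blocks [2B, align 2] → 6
@6: offset [7B, align 1] → 13
+1 pad (align 2)
@14: attrs [2B, align 2] → 16
@16: mtime [4B, align 4] → 20
size 20, align 4
data bytes 19, size 20 → padding 1

1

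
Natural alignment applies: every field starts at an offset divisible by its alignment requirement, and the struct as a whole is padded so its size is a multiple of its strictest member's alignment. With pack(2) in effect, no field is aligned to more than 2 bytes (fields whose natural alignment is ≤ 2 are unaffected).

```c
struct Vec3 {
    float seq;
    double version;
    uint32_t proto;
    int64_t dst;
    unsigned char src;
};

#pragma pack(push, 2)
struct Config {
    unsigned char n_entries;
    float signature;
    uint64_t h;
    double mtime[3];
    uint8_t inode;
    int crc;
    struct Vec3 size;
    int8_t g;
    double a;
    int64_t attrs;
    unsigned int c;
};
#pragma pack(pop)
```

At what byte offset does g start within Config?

Vec3: 0..4  seq  (4B, 4-aligned); 4..8  -- padding (4B); 8..16  version  (8B, 8-aligned); 16..20  proto  (4B, 4-aligned); 20..24  -- padding (4B); 24..32  dst  (8B, 8-aligned); 32..33  src  (1B, 1-aligned); 33..40  -- tail padding (7B); sizeof = 40, alignof = 8
0..1  n_entries  (1B, 1-aligned)
1..2  -- padding (1B)
2..6  signature  (4B, 2-aligned)
6..14  h  (8B, 2-aligned)
14..38  mtime  (24B, 2-aligned)
38..39  inode  (1B, 1-aligned)
39..40  -- padding (1B)
40..44  crc  (4B, 2-aligned)
44..84  size  (40B, 2-aligned)
84..85  g  (1B, 1-aligned)

84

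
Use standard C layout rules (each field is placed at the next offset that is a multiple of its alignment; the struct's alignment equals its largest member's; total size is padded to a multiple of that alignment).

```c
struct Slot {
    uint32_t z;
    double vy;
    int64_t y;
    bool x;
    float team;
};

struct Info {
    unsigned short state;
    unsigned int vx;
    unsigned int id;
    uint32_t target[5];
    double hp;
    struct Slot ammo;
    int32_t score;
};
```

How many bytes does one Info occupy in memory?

80

Slot: 0..4  z  (4B, 4-aligned); 4..8  -- padding (4B); 8..16  vy  (8B, 8-aligned); 16..24  y  (8B, 8-aligned); 24..25  x  (1B, 1-aligned); 25..28  -- padding (3B); 28..32  team  (4B, 4-aligned); sizeof = 32, alignof = 8
0..2  state  (2B, 2-aligned)
2..4  -- padding (2B)
4..8  vx  (4B, 4-aligned)
8..12  id  (4B, 4-aligned)
12..32  target  (20B, 4-aligned)
32..40  hp  (8B, 8-aligned)
40..72  ammo  (32B, 8-aligned)
72..76  score  (4B, 4-aligned)
76..80  -- tail padding (4B)
sizeof = 80, alignof = 8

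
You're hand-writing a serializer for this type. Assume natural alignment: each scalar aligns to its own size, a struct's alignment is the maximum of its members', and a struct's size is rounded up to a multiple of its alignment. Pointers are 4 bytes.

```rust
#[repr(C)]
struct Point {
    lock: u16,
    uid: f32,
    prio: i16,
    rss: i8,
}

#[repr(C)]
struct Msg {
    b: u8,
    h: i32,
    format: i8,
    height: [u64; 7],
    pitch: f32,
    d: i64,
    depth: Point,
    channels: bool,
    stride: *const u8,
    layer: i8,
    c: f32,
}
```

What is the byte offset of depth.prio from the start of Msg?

96

Point: 0..2  lock  (2B, 2-aligned); 2..4  -- padding (2B); 4..8  uid  (4B, 4-aligned); 8..10  prio  (2B, 2-aligned); 10..11  rss  (1B, 1-aligned); 11..12  -- tail padding (1B); sizeof = 12, alignof = 4
0..1  b  (1B, 1-aligned)
1..4  -- padding (3B)
4..8  h  (4B, 4-aligned)
8..9  format  (1B, 1-aligned)
9..16  -- padding (7B)
16..72  height  (56B, 8-aligned)
72..76  pitch  (4B, 4-aligned)
76..80  -- padding (4B)
80..88  d  (8B, 8-aligned)
88..100  depth  (12B, 4-aligned)
within Point: prio at 8
88 + 8 = 96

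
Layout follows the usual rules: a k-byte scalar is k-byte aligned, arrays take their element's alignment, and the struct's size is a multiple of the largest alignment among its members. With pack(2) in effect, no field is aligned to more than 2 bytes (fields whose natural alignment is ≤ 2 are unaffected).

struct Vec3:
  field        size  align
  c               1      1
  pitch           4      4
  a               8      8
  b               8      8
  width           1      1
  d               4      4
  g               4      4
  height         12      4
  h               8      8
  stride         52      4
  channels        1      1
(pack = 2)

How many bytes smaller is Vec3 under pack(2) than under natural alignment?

6

natural layout:
  @0: c [1B, align 1] → 1
  +3 pad (align 4)
  @4: pitch [4B, align 4] → 8
  @8: a [8B, align 8] → 16
  @16: b [8B, align 8] → 24
  @24: width [1B, align 1] → 25
  +3 pad (align 4)
  @28: d [4B, align 4] → 32
  @32: g [4B, align 4] → 36
  @36: height [12B, align 4] → 48
  @48: h [8B, align 8] → 56
  @56: stride [52B, align 4] → 108
  @108: channels [1B, align 1] → 109
  +3 tail pad (align 8)
  size 112, align 8
packed(2) layout:
  @0: c [1B, align 1] → 1
  +1 pad (align 2)
  @2: pitch [4B, align 2] → 6
  @6: a [8B, align 2] → 14
  @14: b [8B, align 2] → 22
  @22: width [1B, align 1] → 23
  +1 pad (align 2)
  @24: d [4B, align 2] → 28
  @28: g [4B, align 2] → 32
  @32: height [12B, align 2] → 44
  @44: h [8B, align 2] → 52
  @52: stride [52B, align 2] → 104
  @104: channels [1B, align 1] → 105
  +1 tail pad (align 2)
  size 106, align 2
112 − 106 = 6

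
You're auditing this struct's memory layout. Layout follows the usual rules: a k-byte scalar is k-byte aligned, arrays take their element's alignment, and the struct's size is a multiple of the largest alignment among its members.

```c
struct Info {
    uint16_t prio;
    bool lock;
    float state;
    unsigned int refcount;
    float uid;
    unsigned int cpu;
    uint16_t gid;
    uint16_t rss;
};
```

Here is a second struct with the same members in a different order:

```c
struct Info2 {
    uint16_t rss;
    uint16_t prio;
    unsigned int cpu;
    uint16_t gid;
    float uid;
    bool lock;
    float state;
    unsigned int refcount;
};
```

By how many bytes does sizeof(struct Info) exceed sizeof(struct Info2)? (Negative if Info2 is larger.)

@0: prio [2B, align 2] → 2
@2: lock [1B, align 1] → 3
+1 pad (align 4)
@4: state [4B, align 4] → 8
@8: refcount [4B, align 4] → 12
@12: uid [4B, align 4] → 16
@16: cpu [4B, align 4] → 20
@20: gid [2B, align 2] → 22
@22: rss [2B, align 2] → 24
size 24, align 4
— Info2 —
@0: rss [2B, align 2] → 2
@2: prio [2B, align 2] → 4
@4: cpu [4B, align 4] → 8
@8: gid [2B, align 2] → 10
+2 pad (align 4)
@12: uid [4B, align 4] → 16
@16: lock [1B, align 1] → 17
+3 pad (align 4)
@20: state [4B, align 4] → 24
@24: refcount [4B, align 4] → 28
size 28, align 4
24 − 28 = -4

-4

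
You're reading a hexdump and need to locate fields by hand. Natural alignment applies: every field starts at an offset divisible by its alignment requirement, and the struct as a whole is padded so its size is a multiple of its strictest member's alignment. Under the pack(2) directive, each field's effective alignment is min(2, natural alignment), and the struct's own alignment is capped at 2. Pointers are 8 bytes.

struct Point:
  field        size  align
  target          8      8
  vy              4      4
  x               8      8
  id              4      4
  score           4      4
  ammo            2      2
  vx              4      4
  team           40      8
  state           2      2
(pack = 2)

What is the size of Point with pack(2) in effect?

76

@0: target [8B, align 2] → 8
@8: vy [4B, align 2] → 12
@12: x [8B, align 2] → 20
@20: id [4B, align 2] → 24
@24: score [4B, align 2] → 28
@28: ammo [2B, align 2] → 30
@30: vx [4B, align 2] → 34
@34: team [40B, align 2] → 74
@74: state [2B, align 2] → 76
size 76, align 2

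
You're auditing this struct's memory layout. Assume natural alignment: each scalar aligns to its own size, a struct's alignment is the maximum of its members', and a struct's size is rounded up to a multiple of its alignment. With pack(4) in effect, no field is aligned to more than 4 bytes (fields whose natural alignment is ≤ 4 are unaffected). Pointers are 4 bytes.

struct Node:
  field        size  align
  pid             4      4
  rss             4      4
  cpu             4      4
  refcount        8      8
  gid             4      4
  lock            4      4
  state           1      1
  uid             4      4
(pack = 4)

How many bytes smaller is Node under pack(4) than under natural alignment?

natural layout:
  pid at 0 (size 4, align 4) → ends 4
  rss at 4 (size 4, align 4) → ends 8
  cpu at 8 (size 4, align 4) → ends 12
  pad 4 to align 8 for refcount
  refcount at 16 (size 8, align 8) → ends 24
  gid at 24 (size 4, align 4) → ends 28
  lock at 28 (size 4, align 4) → ends 32
  state at 32 (size 1, align 1) → ends 33
  pad 3 to align 4 for uid
  uid at 36 (size 4, align 4) → ends 40
  total 40 bytes, alignment 8
packed(4) layout:
  pid at 0 (size 4, align 4) → ends 4
  rss at 4 (size 4, align 4) → ends 8
  cpu at 8 (size 4, align 4) → ends 12
  refcount at 12 (size 8, align 4) → ends 20
  gid at 20 (size 4, align 4) → ends 24
  lock at 24 (size 4, align 4) → ends 28
  state at 28 (size 1, align 1) → ends 29
  pad 3 to align 4 for uid
  uid at 32 (size 4, align 4) → ends 36
  total 36 bytes, alignment 4
40 − 36 = 4

4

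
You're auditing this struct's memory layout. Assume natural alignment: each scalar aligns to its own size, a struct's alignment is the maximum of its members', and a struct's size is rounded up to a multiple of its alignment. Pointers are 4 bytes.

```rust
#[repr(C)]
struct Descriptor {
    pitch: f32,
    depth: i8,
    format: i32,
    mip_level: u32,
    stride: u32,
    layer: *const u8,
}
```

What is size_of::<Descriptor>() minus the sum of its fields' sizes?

@0: pitch [4B, align 4] → 4
@4: depth [1B, align 1] → 5
+3 pad (align 4)
@8: format [4B, align 4] → 12
@12: mip_level [4B, align 4] → 16
@16: stride [4B, align 4] → 20
@20: layer [4B, align 4] → 24
size 24, align 4
data bytes 21, size 24 → padding 3

3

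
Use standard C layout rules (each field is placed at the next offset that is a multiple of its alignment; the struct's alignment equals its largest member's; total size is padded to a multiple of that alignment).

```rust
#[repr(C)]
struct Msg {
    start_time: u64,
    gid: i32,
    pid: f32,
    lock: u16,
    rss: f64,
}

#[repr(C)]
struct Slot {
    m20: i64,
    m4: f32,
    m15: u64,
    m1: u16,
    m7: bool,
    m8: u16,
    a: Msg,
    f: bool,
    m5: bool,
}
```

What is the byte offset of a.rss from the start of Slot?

Msg: start_time at 0 (size 8, align 8) → ends 8; gid at 8 (size 4, align 4) → ends 12; pid at 12 (size 4, align 4) → ends 16; lock at 16 (size 2, align 2) → ends 18; pad 6 to align 8 for rss; rss at 24 (size 8, align 8) → ends 32; total 32 bytes, alignment 8
m20 at 0 (size 8, align 8) → ends 8
m4 at 8 (size 4, align 4) → ends 12
pad 4 to align 8 for m15
m15 at 16 (size 8, align 8) → ends 24
m1 at 24 (size 2, align 2) → ends 26
m7 at 26 (size 1, align 1) → ends 27
pad 1 to align 2 for m8
m8 at 28 (size 2, align 2) → ends 30
pad 2 to align 8 for a
a at 32 (size 32, align 8) → ends 64
within Msg: rss at 24
32 + 24 = 56

56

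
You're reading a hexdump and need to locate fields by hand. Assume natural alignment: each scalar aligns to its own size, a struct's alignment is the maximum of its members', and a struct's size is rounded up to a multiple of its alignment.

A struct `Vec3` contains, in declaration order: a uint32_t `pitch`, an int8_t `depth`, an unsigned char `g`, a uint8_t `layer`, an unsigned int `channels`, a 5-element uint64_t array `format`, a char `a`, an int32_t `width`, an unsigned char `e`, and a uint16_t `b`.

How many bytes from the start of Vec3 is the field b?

66

0..4  pitch  (4B, 4-aligned)
4..5  depth  (1B, 1-aligned)
5..6  g  (1B, 1-aligned)
6..7  layer  (1B, 1-aligned)
7..8  -- padding (1B)
8..12  channels  (4B, 4-aligned)
12..16  -- padding (4B)
16..56  format  (40B, 8-aligned)
56..57  a  (1B, 1-aligned)
57..60  -- padding (3B)
60..64  width  (4B, 4-aligned)
64..65  e  (1B, 1-aligned)
65..66  -- padding (1B)
66..68  b  (2B, 2-aligned)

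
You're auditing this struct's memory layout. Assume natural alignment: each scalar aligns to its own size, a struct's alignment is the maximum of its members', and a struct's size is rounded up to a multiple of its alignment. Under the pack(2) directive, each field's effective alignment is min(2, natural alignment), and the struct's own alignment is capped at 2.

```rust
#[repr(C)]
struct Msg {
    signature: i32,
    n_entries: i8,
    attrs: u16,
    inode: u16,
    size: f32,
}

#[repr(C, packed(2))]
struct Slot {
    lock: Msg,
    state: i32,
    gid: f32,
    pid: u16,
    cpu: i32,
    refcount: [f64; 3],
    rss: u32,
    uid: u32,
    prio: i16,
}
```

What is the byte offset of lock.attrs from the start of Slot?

6

Msg: @0: signature [4B, align 4] → 4; @4: n_entries [1B, align 1] → 5; +1 pad (align 2); @6: attrs [2B, align 2] → 8; @8: inode [2B, align 2] → 10; +2 pad (align 4); @12: size [4B, align 4] → 16; size 16, align 4
@0: lock [16B, align 2] → 16
within Msg: attrs at 6
0 + 6 = 6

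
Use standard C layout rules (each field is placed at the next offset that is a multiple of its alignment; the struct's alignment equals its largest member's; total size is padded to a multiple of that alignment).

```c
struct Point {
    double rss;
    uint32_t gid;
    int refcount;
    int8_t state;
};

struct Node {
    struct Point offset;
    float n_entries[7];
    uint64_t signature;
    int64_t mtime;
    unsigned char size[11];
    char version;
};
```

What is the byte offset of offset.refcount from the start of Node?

Point: @0: rss [8B, align 8] → 8; @8: gid [4B, align 4] → 12; @12: refcount [4B, align 4] → 16; @16: state [1B, align 1] → 17; +7 tail pad (align 8); size 24, align 8
@0: offset [24B, align 8] → 24
within Point: refcount at 12
0 + 12 = 12

12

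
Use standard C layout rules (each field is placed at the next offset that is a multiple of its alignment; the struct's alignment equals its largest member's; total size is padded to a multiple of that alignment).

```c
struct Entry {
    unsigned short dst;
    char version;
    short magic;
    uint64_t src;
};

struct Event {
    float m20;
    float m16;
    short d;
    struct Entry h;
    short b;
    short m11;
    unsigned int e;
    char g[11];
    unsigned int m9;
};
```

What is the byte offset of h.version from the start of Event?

18

Entry: dst at 0 (size 2, align 2) → ends 2; version at 2 (size 1, align 1) → ends 3; pad 1 to align 2 for magic; magic at 4 (size 2, align 2) → ends 6; pad 2 to align 8 for src; src at 8 (size 8, align 8) → ends 16; total 16 bytes, alignment 8
m20 at 0 (size 4, align 4) → ends 4
m16 at 4 (size 4, align 4) → ends 8
d at 8 (size 2, align 2) → ends 10
pad 6 to align 8 for h
h at 16 (size 16, align 8) → ends 32
within Entry: version at 2
16 + 2 = 18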